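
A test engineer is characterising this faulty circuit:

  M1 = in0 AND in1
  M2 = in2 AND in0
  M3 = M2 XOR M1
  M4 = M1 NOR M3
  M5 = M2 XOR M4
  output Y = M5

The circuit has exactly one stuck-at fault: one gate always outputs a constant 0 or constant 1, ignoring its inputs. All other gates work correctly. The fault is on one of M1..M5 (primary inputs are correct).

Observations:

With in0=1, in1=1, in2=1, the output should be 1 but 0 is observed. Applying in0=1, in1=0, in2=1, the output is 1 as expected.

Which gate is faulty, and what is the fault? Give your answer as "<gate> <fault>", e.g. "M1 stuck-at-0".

Fault-free values for test 1 (in0=1, in1=1, in2=1): M1=1, M2=1, M3=0, M4=0, M5=1, giving Y=1. Observed 0.
Test 1: faults giving observed 0 are {M2 stuck-at-0, M4 stuck-at-1, M5 stuck-at-0}.
Test 2 (in0=1, in1=0, in2=1): fault-free M1=0, M2=1, M3=1, M4=0, M5=1 → 1; observed 1. Eliminates M4 stuck-at-1, M5 stuck-at-0.
Only M2 stuck-at-0 is consistent with every test.

M2 stuck-at-0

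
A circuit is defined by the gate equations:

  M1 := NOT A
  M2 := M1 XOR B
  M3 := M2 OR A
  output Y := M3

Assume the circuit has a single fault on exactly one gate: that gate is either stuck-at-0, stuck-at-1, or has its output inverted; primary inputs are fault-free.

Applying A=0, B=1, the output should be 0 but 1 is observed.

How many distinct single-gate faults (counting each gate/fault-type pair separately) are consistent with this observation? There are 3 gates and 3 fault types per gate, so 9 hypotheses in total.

6

Fault-free: M1=1, M2=0, M3=0 → 0. Observed 1.
  M1 stuck-at-0: output 1 ✓
  M1 stuck-at-1: output 0 ✗
  M1 inverted output: output 1 ✓
  M2 stuck-at-0: output 0 ✗
  M2 stuck-at-1: output 1 ✓
  M2 inverted output: output 1 ✓
  M3 stuck-at-0: output 0 ✗
  M3 stuck-at-1: output 1 ✓
  M3 inverted output: output 1 ✓
Consistent faults: {M1 stuck-at-0, M1 inverted output, M2 stuck-at-1, M2 inverted output, M3 stuck-at-1, M3 inverted output} — 6 in all.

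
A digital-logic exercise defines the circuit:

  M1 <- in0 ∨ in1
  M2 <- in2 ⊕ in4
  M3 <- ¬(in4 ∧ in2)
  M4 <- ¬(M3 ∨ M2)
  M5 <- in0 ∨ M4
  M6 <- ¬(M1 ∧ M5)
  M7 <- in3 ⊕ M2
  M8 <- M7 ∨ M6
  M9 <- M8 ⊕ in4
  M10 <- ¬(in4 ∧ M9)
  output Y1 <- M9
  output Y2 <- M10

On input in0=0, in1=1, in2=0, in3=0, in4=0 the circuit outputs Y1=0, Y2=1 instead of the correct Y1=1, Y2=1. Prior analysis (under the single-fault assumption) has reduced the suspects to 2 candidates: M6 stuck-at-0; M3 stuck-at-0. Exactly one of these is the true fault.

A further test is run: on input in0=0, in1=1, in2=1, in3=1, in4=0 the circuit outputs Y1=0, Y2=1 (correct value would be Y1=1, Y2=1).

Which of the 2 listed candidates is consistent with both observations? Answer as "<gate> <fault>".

M6 stuck-at-0

Evaluate each candidate on input in0=0, in1=1, in2=1, in3=1, in4=0:
  M6 stuck-at-0: M1=1, M2=1, M3=1, M4=0, M5=0, M6=0 [stuck-at-0], M7=0, M8=0, M9=0, M10=1 → Y1=0, Y2=1 — matches
  M3 stuck-at-0: M1=1, M2=1, M3=0 [stuck-at-0], M4=0, M5=0, M6=1, M7=0, M8=1, M9=1, M10=1 → Y1=1, Y2=1 — eliminated
Only M6 stuck-at-0 reproduces the observed Y1=0, Y2=1.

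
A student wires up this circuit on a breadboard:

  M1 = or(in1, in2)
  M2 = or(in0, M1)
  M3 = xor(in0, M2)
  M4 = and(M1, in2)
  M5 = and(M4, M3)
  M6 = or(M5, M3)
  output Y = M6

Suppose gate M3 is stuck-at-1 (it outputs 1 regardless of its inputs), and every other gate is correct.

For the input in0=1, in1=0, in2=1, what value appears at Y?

Propagate with M3 forced: M1=1, M2=1, M3=1 [stuck-at-1], M4=1, M5=1, M6=1.
So Y = 1. (Without the fault it would be 0.)

1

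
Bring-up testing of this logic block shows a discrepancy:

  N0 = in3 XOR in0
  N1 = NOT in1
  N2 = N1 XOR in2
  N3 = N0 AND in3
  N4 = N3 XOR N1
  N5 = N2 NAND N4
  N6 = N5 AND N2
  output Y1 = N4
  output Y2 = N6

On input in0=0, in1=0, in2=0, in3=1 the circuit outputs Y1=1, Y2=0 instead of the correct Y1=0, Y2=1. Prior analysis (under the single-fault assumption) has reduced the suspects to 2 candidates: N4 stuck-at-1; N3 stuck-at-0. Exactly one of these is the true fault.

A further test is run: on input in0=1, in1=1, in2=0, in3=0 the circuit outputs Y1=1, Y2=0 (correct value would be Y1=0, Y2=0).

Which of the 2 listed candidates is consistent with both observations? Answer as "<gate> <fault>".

Evaluate each candidate on input in0=1, in1=1, in2=0, in3=0:
  N4 stuck-at-1: N0=1, N1=0, N2=0, N3=0, N4=1 [stuck-at-1], N5=1, N6=0 → Y1=1, Y2=0 — matches
  N3 stuck-at-0: N0=1, N1=0, N2=0, N3=0 [stuck-at-0], N4=0, N5=1, N6=0 → Y1=0, Y2=0 — eliminated
Only N4 stuck-at-1 reproduces the observed Y1=1, Y2=0.

N4 stuck-at-1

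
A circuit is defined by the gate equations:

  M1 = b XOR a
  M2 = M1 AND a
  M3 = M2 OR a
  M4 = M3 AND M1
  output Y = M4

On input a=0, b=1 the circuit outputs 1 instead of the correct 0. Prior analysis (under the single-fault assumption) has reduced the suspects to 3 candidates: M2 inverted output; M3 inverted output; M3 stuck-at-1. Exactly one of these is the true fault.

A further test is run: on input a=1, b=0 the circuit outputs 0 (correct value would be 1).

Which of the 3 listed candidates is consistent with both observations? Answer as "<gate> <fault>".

Evaluate each candidate on input a=1, b=0:
  M2 inverted output: M1=1, M2=0 [inverted output], M3=1, M4=1 → 1 — eliminated
  M3 inverted output: M1=1, M2=1, M3=0 [inverted output], M4=0 → 0 — matches
  M3 stuck-at-1: M1=1, M2=1, M3=1 [stuck-at-1], M4=1 → 1 — eliminated
Only M3 inverted output reproduces the observed 0.

M3 inverted output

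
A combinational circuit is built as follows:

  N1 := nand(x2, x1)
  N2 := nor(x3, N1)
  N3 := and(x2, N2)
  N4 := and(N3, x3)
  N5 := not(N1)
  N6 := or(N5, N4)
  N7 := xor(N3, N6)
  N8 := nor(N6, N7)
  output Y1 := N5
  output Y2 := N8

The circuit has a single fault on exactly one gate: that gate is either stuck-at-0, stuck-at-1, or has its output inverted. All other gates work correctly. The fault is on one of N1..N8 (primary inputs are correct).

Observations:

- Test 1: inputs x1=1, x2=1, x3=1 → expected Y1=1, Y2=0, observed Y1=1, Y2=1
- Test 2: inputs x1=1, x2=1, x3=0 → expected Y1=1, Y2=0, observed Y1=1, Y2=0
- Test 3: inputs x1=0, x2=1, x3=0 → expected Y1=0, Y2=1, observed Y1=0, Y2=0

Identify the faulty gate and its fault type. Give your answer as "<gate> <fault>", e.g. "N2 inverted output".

N6 inverted output

Fault-free values for test 1 (x1=1, x2=1, x3=1): N1=0, N2=0, N3=0, N4=0, N5=1, N6=1, N7=1, N8=0, giving Y1=1, Y2=0. Observed Y1=1, Y2=1.
Test 1: faults giving observed Y1=1, Y2=1 are {N6 stuck-at-0, N6 inverted output, N8 stuck-at-1, N8 inverted output}.
Test 2 (x1=1, x2=1, x3=0): fault-free N1=0, N2=1, N3=1, N4=0, N5=1, N6=1, N7=0, N8=0 → Y1=1, Y2=0; observed Y1=1, Y2=0. Eliminates N8 stuck-at-1, N8 inverted output.
Test 3 (x1=0, x2=1, x3=0): fault-free N1=1, N2=0, N3=0, N4=0, N5=0, N6=0, N7=0, N8=1 → Y1=0, Y2=1; observed Y1=0, Y2=0. Eliminates N6 stuck-at-0.
Only N6 inverted output is consistent with every test.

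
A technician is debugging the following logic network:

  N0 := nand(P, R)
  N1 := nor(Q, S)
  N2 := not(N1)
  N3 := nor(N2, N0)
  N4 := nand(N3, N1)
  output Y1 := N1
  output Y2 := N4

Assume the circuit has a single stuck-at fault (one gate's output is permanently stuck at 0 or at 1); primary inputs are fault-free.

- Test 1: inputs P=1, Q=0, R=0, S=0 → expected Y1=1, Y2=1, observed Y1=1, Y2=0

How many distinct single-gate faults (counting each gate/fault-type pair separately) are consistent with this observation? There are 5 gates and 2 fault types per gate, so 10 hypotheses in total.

Fault-free: N0=1, N1=1, N2=0, N3=0, N4=1 → Y1=1, Y2=1. Observed Y1=1, Y2=0.
  N0 stuck-at-0: output Y1=1, Y2=0 ✓
  N0 stuck-at-1: output Y1=1, Y2=1 ✗
  N1 stuck-at-0: output Y1=0, Y2=1 ✗
  N1 stuck-at-1: output Y1=1, Y2=1 ✗
  N2 stuck-at-0: output Y1=1, Y2=1 ✗
  N2 stuck-at-1: output Y1=1, Y2=1 ✗
  N3 stuck-at-0: output Y1=1, Y2=1 ✗
  N3 stuck-at-1: output Y1=1, Y2=0 ✓
  N4 stuck-at-0: output Y1=1, Y2=0 ✓
  N4 stuck-at-1: output Y1=1, Y2=1 ✗
Consistent faults: {N0 stuck-at-0, N3 stuck-at-1, N4 stuck-at-0} — 3 in all.

3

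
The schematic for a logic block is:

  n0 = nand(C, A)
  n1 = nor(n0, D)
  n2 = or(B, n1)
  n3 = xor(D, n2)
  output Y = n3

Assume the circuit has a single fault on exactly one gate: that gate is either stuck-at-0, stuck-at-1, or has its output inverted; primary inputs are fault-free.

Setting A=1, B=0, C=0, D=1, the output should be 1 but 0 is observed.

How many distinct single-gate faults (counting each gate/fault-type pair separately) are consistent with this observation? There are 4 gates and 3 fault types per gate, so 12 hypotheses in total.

Fault-free: n0=1, n1=0, n2=0, n3=1 → 1. Observed 0.
  n0 stuck-at-0: output 1 ✗
  n0 stuck-at-1: output 1 ✗
  n0 inverted output: output 1 ✗
  n1 stuck-at-0: output 1 ✗
  n1 stuck-at-1: output 0 ✓
  n1 inverted output: output 0 ✓
  n2 stuck-at-0: output 1 ✗
  n2 stuck-at-1: output 0 ✓
  n2 inverted output: output 0 ✓
  n3 stuck-at-0: output 0 ✓
  n3 stuck-at-1: output 1 ✗
  n3 inverted output: output 0 ✓
Consistent faults: {n1 stuck-at-1, n1 inverted output, n2 stuck-at-1, n2 inverted output, n3 stuck-at-0, n3 inverted output} — 6 in all.

6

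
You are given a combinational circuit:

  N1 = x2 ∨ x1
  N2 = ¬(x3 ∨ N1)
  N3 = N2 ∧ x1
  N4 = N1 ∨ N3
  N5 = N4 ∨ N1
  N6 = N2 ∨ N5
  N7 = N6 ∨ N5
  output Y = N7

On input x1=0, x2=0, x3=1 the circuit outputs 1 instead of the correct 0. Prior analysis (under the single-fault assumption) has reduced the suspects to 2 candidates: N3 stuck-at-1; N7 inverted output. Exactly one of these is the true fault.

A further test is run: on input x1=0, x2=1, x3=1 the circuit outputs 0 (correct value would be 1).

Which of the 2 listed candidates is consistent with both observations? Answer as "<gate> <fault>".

N7 inverted output

Evaluate each candidate on input x1=0, x2=1, x3=1:
  N3 stuck-at-1: N1=1, N2=0, N3=1 [stuck-at-1], N4=1, N5=1, N6=1, N7=1 → 1 — eliminated
  N7 inverted output: N1=1, N2=0, N3=0, N4=1, N5=1, N6=1, N7=0 [inverted output] → 0 — matches
Only N7 inverted output reproduces the observed 0.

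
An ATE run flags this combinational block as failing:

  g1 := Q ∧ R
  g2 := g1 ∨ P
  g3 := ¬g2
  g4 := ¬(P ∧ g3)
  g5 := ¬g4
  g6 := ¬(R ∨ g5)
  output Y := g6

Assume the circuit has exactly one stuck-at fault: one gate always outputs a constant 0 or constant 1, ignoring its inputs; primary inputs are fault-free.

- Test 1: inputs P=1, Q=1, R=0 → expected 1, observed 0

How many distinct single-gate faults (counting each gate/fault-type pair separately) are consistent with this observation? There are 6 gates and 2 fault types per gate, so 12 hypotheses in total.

Fault-free: g1=0, g2=1, g3=0, g4=1, g5=0, g6=1 → 1. Observed 0.
  g1 stuck-at-0: output 1 ✗
  g1 stuck-at-1: output 1 ✗
  g2 stuck-at-0: output 0 ✓
  g2 stuck-at-1: output 1 ✗
  g3 stuck-at-0: output 1 ✗
  g3 stuck-at-1: output 0 ✓
  g4 stuck-at-0: output 0 ✓
  g4 stuck-at-1: output 1 ✗
  g5 stuck-at-0: output 1 ✗
  g5 stuck-at-1: output 0 ✓
  g6 stuck-at-0: output 0 ✓
  g6 stuck-at-1: output 1 ✗
Consistent faults: {g2 stuck-at-0, g3 stuck-at-1, g4 stuck-at-0, g5 stuck-at-1, g6 stuck-at-0} — 5 in all.

5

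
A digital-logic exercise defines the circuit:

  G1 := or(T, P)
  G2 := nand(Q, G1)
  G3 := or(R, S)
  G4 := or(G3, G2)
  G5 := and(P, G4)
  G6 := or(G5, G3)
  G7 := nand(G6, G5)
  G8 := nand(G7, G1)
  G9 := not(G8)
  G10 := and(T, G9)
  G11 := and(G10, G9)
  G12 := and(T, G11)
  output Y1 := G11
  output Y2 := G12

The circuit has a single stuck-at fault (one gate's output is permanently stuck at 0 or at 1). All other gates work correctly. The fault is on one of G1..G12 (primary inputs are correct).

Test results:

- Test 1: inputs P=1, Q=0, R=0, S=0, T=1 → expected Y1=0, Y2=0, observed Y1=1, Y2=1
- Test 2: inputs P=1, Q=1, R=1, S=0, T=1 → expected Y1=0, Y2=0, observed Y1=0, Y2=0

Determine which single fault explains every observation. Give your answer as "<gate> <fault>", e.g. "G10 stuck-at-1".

G2 stuck-at-0

Fault-free values for test 1 (P=1, Q=0, R=0, S=0, T=1): G1=1, G2=1, G3=0, G4=1, G5=1, G6=1, G7=0, G8=1, G9=0, G10=0, G11=0, G12=0, giving Y1=0, Y2=0. Observed Y1=1, Y2=1.
Test 1: faults giving observed Y1=1, Y2=1 are {G2 stuck-at-0, G4 stuck-at-0, G5 stuck-at-0, G6 stuck-at-0, G7 stuck-at-1, G8 stuck-at-0, G9 stuck-at-1, G11 stuck-at-1}.
Test 2 (P=1, Q=1, R=1, S=0, T=1): fault-free G1=1, G2=0, G3=1, G4=1, G5=1, G6=1, G7=0, G8=1, G9=0, G10=0, G11=0, G12=0 → Y1=0, Y2=0; observed Y1=0, Y2=0. Eliminates G4 stuck-at-0, G5 stuck-at-0, G6 stuck-at-0, G7 stuck-at-1, G8 stuck-at-0, G9 stuck-at-1, G11 stuck-at-1.
Only G2 stuck-at-0 is consistent with every test.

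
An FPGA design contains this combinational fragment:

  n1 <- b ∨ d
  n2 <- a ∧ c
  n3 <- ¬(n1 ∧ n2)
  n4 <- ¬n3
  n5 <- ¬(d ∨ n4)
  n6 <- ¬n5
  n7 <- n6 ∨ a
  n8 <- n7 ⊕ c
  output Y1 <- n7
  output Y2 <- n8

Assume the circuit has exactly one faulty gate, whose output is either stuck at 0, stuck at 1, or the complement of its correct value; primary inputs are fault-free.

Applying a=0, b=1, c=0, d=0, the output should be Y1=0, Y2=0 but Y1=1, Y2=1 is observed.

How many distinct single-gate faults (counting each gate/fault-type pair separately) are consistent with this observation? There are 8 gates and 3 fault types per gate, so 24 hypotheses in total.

Fault-free: n1=1, n2=0, n3=1, n4=0, n5=1, n6=0, n7=0, n8=0 → Y1=0, Y2=0. Observed Y1=1, Y2=1.
  n1: none of the 3 fault types match ✗
  n2: stuck-at-1, inverted output ✓; others ✗
  n3: stuck-at-0, inverted output ✓; others ✗
  n4: stuck-at-1, inverted output ✓; others ✗
  n5: stuck-at-0, inverted output ✓; others ✗
  n6: stuck-at-1, inverted output ✓; others ✗
  n7: stuck-at-1, inverted output ✓; others ✗
  n8: none of the 3 fault types match ✗
Consistent faults: {n2 stuck-at-1, n2 inverted output, n3 stuck-at-0, n3 inverted output, n4 stuck-at-1, n4 inverted output, n5 stuck-at-0, n5 inverted output, n6 stuck-at-1, n6 inverted output, n7 stuck-at-1, n7 inverted output} — 12 in all.

12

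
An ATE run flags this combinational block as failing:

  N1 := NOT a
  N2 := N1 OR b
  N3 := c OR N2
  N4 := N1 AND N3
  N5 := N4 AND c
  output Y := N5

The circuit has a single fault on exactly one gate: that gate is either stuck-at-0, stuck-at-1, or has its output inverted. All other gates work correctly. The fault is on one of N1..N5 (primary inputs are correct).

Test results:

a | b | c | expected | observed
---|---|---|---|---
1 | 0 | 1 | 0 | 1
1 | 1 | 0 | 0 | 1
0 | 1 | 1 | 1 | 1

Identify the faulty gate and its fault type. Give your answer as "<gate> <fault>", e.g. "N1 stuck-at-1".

Fault-free values for test 1 (a=1, b=0, c=1): N1=0, N2=0, N3=1, N4=0, N5=0, giving Y=0. Observed 1.
Test 1: faults giving observed 1 are {N1 stuck-at-1, N1 inverted output, N4 stuck-at-1, N4 inverted output, N5 stuck-at-1, N5 inverted output}.
Test 2 (a=1, b=1, c=0): fault-free N1=0, N2=1, N3=1, N4=0, N5=0 → 0; observed 1. Eliminates N1 stuck-at-1, N1 inverted output, N4 stuck-at-1, N4 inverted output.
Test 3 (a=0, b=1, c=1): fault-free N1=1, N2=1, N3=1, N4=1, N5=1 → 1; observed 1. Eliminates N5 inverted output.
Only N5 stuck-at-1 is consistent with every test.

N5 stuck-at-1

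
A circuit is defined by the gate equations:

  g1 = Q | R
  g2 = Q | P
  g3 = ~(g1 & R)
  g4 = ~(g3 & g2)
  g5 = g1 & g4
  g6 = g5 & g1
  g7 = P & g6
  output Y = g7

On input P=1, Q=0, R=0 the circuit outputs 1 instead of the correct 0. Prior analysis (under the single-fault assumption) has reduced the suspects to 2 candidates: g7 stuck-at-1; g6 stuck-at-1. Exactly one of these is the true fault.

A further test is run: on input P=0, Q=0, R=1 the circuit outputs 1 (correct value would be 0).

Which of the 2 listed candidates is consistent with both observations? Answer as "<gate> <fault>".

Evaluate each candidate on input P=0, Q=0, R=1:
  g7 stuck-at-1: g1=1, g2=0, g3=0, g4=1, g5=1, g6=1, g7=1 [stuck-at-1] → 1 — matches
  g6 stuck-at-1: g1=1, g2=0, g3=0, g4=1, g5=1, g6=1 [stuck-at-1], g7=0 → 0 — eliminated
Only g7 stuck-at-1 reproduces the observed 1.

g7 stuck-at-1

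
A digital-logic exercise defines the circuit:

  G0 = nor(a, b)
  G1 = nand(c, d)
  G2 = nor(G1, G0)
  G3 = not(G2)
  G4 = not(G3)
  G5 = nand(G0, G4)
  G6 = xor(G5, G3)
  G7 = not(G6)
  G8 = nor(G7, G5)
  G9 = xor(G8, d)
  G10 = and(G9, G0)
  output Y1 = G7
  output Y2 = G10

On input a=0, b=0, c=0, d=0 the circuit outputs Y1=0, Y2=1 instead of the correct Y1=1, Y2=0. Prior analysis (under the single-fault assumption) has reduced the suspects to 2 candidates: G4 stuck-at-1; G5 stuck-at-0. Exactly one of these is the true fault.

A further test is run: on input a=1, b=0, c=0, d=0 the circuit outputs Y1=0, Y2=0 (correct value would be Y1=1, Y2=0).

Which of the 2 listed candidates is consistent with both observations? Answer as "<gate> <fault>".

G5 stuck-at-0

Evaluate each candidate on input a=1, b=0, c=0, d=0:
  G4 stuck-at-1: G0=0, G1=1, G2=0, G3=1, G4=1 [stuck-at-1], G5=1, G6=0, G7=1, G8=0, G9=0, G10=0 → Y1=1, Y2=0 — eliminated
  G5 stuck-at-0: G0=0, G1=1, G2=0, G3=1, G4=0, G5=0 [stuck-at-0], G6=1, G7=0, G8=1, G9=1, G10=0 → Y1=0, Y2=0 — matches
Only G5 stuck-at-0 reproduces the observed Y1=0, Y2=0.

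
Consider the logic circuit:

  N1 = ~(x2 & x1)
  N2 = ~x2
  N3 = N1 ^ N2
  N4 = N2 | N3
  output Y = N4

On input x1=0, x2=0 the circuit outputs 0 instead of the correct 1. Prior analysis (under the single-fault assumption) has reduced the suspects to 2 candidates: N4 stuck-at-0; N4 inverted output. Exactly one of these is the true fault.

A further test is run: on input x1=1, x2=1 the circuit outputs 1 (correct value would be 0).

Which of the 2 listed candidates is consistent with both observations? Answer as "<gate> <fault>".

N4 inverted output

Evaluate each candidate on input x1=1, x2=1:
  N4 stuck-at-0: N1=0, N2=0, N3=0, N4=0 [stuck-at-0] → 0 — eliminated
  N4 inverted output: N1=0, N2=0, N3=0, N4=1 [inverted output] → 1 — matches
Only N4 inverted output reproduces the observed 1.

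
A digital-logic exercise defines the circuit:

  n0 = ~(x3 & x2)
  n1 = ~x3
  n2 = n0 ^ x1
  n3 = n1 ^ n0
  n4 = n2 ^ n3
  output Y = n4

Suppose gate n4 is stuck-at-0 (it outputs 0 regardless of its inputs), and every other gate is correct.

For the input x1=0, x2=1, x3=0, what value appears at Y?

Propagate with n4 forced: n0=1, n1=1, n2=1, n3=0, n4=0 [stuck-at-0].
So Y = 0. (Without the fault it would be 1.)

0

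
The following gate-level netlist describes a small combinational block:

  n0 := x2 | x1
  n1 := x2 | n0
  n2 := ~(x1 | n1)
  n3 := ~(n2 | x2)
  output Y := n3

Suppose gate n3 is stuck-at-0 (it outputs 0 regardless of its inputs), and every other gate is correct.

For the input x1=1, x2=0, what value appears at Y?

0

Propagate with n3 forced: n0=1, n1=1, n2=0, n3=0 [stuck-at-0].
So Y = 0. (Without the fault it would be 1.)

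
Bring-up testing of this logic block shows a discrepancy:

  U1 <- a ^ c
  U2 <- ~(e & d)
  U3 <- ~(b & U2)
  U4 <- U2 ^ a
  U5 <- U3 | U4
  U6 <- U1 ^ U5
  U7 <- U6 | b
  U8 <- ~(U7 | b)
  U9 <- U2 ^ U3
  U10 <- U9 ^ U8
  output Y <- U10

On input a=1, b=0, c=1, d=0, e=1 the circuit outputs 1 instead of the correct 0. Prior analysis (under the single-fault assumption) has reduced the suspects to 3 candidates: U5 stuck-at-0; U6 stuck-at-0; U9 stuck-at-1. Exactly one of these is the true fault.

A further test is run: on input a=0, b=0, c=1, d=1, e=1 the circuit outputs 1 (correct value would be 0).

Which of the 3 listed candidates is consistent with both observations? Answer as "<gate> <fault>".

U5 stuck-at-0

Evaluate each candidate on input a=0, b=0, c=1, d=1, e=1:
  U5 stuck-at-0: U1=1, U2=0, U3=1, U4=0, U5=0 [stuck-at-0], U6=1, U7=1, U8=0, U9=1, U10=1 → 1 — matches
  U6 stuck-at-0: U1=1, U2=0, U3=1, U4=0, U5=1, U6=0 [stuck-at-0], U7=0, U8=1, U9=1, U10=0 → 0 — eliminated
  U9 stuck-at-1: U1=1, U2=0, U3=1, U4=0, U5=1, U6=0, U7=0, U8=1, U9=1 [stuck-at-1], U10=0 → 0 — eliminated
Only U5 stuck-at-0 reproduces the observed 1.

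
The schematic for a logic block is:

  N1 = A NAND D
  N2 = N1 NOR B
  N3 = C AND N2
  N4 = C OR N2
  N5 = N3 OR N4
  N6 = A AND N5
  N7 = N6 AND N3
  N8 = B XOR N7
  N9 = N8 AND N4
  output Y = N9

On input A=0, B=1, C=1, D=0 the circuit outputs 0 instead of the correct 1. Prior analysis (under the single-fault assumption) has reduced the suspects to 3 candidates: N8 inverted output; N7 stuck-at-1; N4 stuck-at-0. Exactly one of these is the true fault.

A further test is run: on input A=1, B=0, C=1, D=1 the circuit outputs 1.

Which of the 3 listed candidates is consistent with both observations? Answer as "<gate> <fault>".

Evaluate each candidate on input A=1, B=0, C=1, D=1:
  N8 inverted output: N1=0, N2=1, N3=1, N4=1, N5=1, N6=1, N7=1, N8=0 [inverted output], N9=0 → 0 — eliminated
  N7 stuck-at-1: N1=0, N2=1, N3=1, N4=1, N5=1, N6=1, N7=1 [stuck-at-1], N8=1, N9=1 → 1 — matches
  N4 stuck-at-0: N1=0, N2=1, N3=1, N4=0 [stuck-at-0], N5=1, N6=1, N7=1, N8=1, N9=0 → 0 — eliminated
Only N7 stuck-at-1 reproduces the observed 1.

N7 stuck-at-1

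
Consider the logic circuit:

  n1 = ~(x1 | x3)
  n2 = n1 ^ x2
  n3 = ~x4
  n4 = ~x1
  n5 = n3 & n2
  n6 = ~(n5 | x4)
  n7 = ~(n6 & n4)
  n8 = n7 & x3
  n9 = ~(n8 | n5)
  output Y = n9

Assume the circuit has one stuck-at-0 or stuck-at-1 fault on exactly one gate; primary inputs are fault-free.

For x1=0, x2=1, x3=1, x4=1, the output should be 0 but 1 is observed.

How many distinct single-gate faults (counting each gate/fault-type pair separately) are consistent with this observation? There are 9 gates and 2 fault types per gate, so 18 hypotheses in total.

Fault-free: n1=0, n2=1, n3=0, n4=1, n5=0, n6=0, n7=1, n8=1, n9=0 → 0. Observed 1.
  n1: none of the 2 fault types match ✗
  n2: none of the 2 fault types match ✗
  n3: none of the 2 fault types match ✗
  n4: none of the 2 fault types match ✗
  n5: none of the 2 fault types match ✗
  n6: stuck-at-1 ✓; others ✗
  n7: stuck-at-0 ✓; others ✗
  n8: stuck-at-0 ✓; others ✗
  n9: stuck-at-1 ✓; others ✗
Consistent faults: {n6 stuck-at-1, n7 stuck-at-0, n8 stuck-at-0, n9 stuck-at-1} — 4 in all.

4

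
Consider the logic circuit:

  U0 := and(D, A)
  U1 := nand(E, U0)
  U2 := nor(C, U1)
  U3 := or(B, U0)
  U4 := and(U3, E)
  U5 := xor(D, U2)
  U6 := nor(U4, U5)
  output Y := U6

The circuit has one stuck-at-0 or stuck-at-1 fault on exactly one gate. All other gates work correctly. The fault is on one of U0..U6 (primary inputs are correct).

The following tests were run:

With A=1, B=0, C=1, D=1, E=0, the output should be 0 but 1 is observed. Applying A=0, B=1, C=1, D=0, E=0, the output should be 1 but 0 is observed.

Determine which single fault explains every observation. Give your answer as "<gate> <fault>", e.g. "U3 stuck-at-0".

Fault-free values for test 1 (A=1, B=0, C=1, D=1, E=0): U0=1, U1=1, U2=0, U3=1, U4=0, U5=1, U6=0, giving Y=0. Observed 1.
Test 1: faults giving observed 1 are {U2 stuck-at-1, U5 stuck-at-0, U6 stuck-at-1}.
Test 2 (A=0, B=1, C=1, D=0, E=0): fault-free U0=0, U1=1, U2=0, U3=1, U4=0, U5=0, U6=1 → 1; observed 0. Eliminates U5 stuck-at-0, U6 stuck-at-1.
Only U2 stuck-at-1 is consistent with every test.

U2 stuck-at-1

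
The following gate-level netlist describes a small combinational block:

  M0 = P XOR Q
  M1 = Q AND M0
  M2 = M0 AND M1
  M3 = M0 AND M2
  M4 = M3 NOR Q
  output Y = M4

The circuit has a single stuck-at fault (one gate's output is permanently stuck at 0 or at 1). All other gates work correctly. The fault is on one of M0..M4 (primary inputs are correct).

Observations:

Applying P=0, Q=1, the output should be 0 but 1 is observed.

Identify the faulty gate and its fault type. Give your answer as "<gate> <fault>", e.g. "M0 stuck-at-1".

Fault-free values for test 1 (P=0, Q=1): M0=1, M1=1, M2=1, M3=1, M4=0, giving Y=0. Observed 1.
Test 1: faults giving observed 1 are {M4 stuck-at-1}.
Only M4 stuck-at-1 is consistent with every test.

M4 stuck-at-1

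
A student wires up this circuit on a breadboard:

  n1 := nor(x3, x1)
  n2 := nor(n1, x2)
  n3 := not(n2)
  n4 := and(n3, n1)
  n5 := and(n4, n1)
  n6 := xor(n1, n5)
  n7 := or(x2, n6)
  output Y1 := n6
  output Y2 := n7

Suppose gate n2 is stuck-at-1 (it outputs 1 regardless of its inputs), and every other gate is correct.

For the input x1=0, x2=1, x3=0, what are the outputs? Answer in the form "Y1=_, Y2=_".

Y1=1, Y2=1

Propagate with n2 forced: n1=1, n2=1 [stuck-at-1], n3=0, n4=0, n5=0, n6=1, n7=1.
So the outputs are Y1=1, Y2=1. (Without the fault they would be Y1=0, Y2=1.)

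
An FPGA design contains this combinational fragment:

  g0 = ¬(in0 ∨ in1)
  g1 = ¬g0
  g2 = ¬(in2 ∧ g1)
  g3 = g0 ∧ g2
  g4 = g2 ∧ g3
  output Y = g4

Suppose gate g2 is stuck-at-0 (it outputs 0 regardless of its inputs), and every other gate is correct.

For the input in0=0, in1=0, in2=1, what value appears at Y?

Propagate with g2 forced: g0=1, g1=0, g2=0 [stuck-at-0], g3=0, g4=0.
So Y = 0. (Without the fault it would be 1.)

0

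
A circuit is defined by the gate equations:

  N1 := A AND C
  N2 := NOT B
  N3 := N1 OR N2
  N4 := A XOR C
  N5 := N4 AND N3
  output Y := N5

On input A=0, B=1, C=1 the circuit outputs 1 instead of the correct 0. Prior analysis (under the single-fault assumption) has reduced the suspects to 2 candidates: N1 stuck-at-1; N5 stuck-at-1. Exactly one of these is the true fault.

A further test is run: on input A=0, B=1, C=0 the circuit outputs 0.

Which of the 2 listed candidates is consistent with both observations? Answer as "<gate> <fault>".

N1 stuck-at-1

Evaluate each candidate on input A=0, B=1, C=0:
  N1 stuck-at-1: N1=1 [stuck-at-1], N2=0, N3=1, N4=0, N5=0 → 0 — matches
  N5 stuck-at-1: N1=0, N2=0, N3=0, N4=0, N5=1 [stuck-at-1] → 1 — eliminated
Only N1 stuck-at-1 reproduces the observed 0.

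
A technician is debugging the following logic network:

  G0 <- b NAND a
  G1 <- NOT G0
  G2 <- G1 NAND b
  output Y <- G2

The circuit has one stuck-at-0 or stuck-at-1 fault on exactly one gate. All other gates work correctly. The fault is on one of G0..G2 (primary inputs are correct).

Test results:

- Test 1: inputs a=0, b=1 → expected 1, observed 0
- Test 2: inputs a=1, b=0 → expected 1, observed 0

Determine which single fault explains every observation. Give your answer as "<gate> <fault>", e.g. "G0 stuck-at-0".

Fault-free values for test 1 (a=0, b=1): G0=1, G1=0, G2=1, giving Y=1. Observed 0.
Test 1: faults giving observed 0 are {G0 stuck-at-0, G1 stuck-at-1, G2 stuck-at-0}.
Test 2 (a=1, b=0): fault-free G0=1, G1=0, G2=1 → 1; observed 0. Eliminates G0 stuck-at-0, G1 stuck-at-1.
Only G2 stuck-at-0 is consistent with every test.

G2 stuck-at-0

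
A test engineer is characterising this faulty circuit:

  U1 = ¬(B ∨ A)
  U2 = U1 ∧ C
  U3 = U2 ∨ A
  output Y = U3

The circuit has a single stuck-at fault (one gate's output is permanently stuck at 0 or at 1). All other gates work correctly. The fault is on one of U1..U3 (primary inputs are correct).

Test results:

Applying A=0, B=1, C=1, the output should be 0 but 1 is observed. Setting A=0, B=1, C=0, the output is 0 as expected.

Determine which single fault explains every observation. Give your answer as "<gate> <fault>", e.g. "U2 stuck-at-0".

Fault-free values for test 1 (A=0, B=1, C=1): U1=0, U2=0, U3=0, giving Y=0. Observed 1.
Test 1: faults giving observed 1 are {U1 stuck-at-1, U2 stuck-at-1, U3 stuck-at-1}.
Test 2 (A=0, B=1, C=0): fault-free U1=0, U2=0, U3=0 → 0; observed 0. Eliminates U2 stuck-at-1, U3 stuck-at-1.
Only U1 stuck-at-1 is consistent with every test.

U1 stuck-at-1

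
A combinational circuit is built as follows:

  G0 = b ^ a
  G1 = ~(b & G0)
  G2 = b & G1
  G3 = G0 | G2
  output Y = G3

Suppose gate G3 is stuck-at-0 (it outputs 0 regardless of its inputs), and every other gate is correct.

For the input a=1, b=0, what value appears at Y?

Propagate with G3 forced: G0=1, G1=1, G2=0, G3=0 [stuck-at-0].
So Y = 0. (Without the fault it would be 1.)

0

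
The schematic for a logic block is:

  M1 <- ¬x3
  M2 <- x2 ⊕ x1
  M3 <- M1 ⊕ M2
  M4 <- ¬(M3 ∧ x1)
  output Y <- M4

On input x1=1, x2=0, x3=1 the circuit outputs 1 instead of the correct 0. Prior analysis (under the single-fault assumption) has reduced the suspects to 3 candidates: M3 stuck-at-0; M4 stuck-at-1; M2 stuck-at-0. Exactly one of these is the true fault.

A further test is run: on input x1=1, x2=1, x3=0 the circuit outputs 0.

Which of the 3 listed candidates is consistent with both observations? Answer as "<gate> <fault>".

M2 stuck-at-0

Evaluate each candidate on input x1=1, x2=1, x3=0:
  M3 stuck-at-0: M1=1, M2=0, M3=0 [stuck-at-0], M4=1 → 1 — eliminated
  M4 stuck-at-1: M1=1, M2=0, M3=1, M4=1 [stuck-at-1] → 1 — eliminated
  M2 stuck-at-0: M1=1, M2=0 [stuck-at-0], M3=1, M4=0 → 0 — matches
Only M2 stuck-at-0 reproduces the observed 0.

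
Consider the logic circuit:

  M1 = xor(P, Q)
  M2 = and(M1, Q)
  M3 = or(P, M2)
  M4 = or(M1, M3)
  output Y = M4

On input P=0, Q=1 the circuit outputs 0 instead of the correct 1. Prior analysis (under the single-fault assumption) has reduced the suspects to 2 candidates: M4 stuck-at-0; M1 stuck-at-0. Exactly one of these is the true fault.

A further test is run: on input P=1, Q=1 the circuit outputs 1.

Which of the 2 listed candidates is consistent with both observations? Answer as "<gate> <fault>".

Evaluate each candidate on input P=1, Q=1:
  M4 stuck-at-0: M1=0, M2=0, M3=1, M4=0 [stuck-at-0] → 0 — eliminated
  M1 stuck-at-0: M1=0 [stuck-at-0], M2=0, M3=1, M4=1 → 1 — matches
Only M1 stuck-at-0 reproduces the observed 1.

M1 stuck-at-0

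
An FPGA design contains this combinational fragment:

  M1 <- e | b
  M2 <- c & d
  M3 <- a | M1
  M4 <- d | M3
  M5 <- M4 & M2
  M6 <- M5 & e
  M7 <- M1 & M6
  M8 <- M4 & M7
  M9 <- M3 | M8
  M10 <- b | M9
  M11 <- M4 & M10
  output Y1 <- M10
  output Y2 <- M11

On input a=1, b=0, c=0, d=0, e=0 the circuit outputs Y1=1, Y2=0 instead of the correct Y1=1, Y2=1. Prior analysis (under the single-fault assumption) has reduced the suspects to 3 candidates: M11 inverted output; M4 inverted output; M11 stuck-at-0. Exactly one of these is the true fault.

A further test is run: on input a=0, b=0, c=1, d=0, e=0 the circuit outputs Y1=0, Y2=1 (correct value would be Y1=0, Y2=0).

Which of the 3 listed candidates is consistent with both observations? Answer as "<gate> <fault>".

Evaluate each candidate on input a=0, b=0, c=1, d=0, e=0:
  M11 inverted output: M1=0, M2=0, M3=0, M4=0, M5=0, M6=0, M7=0, M8=0, M9=0, M10=0, M11=1 [inverted output] → Y1=0, Y2=1 — matches
  M4 inverted output: M1=0, M2=0, M3=0, M4=1 [inverted output], M5=0, M6=0, M7=0, M8=0, M9=0, M10=0, M11=0 → Y1=0, Y2=0 — eliminated
  M11 stuck-at-0: M1=0, M2=0, M3=0, M4=0, M5=0, M6=0, M7=0, M8=0, M9=0, M10=0, M11=0 [stuck-at-0] → Y1=0, Y2=0 — eliminated
Only M11 inverted output reproduces the observed Y1=0, Y2=1.

M11 inverted output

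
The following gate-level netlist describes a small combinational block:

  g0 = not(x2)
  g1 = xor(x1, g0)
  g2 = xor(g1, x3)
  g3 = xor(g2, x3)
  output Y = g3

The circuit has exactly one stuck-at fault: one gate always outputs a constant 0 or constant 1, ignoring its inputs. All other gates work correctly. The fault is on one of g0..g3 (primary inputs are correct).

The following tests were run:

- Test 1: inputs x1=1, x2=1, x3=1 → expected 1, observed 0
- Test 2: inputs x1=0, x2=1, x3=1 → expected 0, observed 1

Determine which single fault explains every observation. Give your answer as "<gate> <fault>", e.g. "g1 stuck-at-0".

Fault-free values for test 1 (x1=1, x2=1, x3=1): g0=0, g1=1, g2=0, g3=1, giving Y=1. Observed 0.
Test 1: faults giving observed 0 are {g0 stuck-at-1, g1 stuck-at-0, g2 stuck-at-1, g3 stuck-at-0}.
Test 2 (x1=0, x2=1, x3=1): fault-free g0=0, g1=0, g2=1, g3=0 → 0; observed 1. Eliminates g1 stuck-at-0, g2 stuck-at-1, g3 stuck-at-0.
Only g0 stuck-at-1 is consistent with every test.

g0 stuck-at-1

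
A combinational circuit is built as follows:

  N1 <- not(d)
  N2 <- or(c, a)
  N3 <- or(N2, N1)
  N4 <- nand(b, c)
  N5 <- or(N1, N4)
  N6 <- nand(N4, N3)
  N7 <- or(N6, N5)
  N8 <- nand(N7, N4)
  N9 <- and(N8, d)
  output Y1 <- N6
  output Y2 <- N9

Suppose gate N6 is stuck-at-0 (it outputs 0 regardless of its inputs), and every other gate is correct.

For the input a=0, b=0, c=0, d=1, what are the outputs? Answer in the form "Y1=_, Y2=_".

Propagate with N6 forced: N1=0, N2=0, N3=0, N4=1, N5=1, N6=0 [stuck-at-0], N7=1, N8=0, N9=0.
So the outputs are Y1=0, Y2=0. (Without the fault they would be Y1=1, Y2=0.)

Y1=0, Y2=0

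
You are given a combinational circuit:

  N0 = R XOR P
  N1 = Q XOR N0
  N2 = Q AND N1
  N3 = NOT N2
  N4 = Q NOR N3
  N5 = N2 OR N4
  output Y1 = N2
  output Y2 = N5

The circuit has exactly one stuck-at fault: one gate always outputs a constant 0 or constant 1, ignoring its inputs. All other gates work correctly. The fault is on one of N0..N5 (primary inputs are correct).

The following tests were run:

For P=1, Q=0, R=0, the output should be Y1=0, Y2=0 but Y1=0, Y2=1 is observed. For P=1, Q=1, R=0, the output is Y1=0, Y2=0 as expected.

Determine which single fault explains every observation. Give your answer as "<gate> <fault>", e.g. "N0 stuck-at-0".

Fault-free values for test 1 (P=1, Q=0, R=0): N0=1, N1=1, N2=0, N3=1, N4=0, N5=0, giving Y1=0, Y2=0. Observed Y1=0, Y2=1.
Test 1: faults giving observed Y1=0, Y2=1 are {N3 stuck-at-0, N4 stuck-at-1, N5 stuck-at-1}.
Test 2 (P=1, Q=1, R=0): fault-free N0=1, N1=0, N2=0, N3=1, N4=0, N5=0 → Y1=0, Y2=0; observed Y1=0, Y2=0. Eliminates N4 stuck-at-1, N5 stuck-at-1.
Only N3 stuck-at-0 is consistent with every test.

N3 stuck-at-0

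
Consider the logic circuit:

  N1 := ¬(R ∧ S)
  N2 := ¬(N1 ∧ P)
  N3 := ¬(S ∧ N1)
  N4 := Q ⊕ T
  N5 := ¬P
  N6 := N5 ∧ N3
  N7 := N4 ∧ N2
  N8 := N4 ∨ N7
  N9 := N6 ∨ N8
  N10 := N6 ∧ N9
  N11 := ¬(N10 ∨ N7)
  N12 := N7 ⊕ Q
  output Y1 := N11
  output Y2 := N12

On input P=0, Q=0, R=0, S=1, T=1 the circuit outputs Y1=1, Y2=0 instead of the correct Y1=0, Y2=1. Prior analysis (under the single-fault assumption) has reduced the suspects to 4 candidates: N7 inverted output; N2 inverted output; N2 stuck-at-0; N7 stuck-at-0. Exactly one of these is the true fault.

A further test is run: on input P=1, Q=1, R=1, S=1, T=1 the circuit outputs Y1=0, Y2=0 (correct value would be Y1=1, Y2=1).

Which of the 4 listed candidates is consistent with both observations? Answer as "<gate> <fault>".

Evaluate each candidate on input P=1, Q=1, R=1, S=1, T=1:
  N7 inverted output: N1=0, N2=1, N3=1, N4=0, N5=0, N6=0, N7=1 [inverted output], N8=1, N9=1, N10=0, N11=0, N12=0 → Y1=0, Y2=0 — matches
  N2 inverted output: N1=0, N2=0 [inverted output], N3=1, N4=0, N5=0, N6=0, N7=0, N8=0, N9=0, N10=0, N11=1, N12=1 → Y1=1, Y2=1 — eliminated
  N2 stuck-at-0: N1=0, N2=0 [stuck-at-0], N3=1, N4=0, N5=0, N6=0, N7=0, N8=0, N9=0, N10=0, N11=1, N12=1 → Y1=1, Y2=1 — eliminated
  N7 stuck-at-0: N1=0, N2=1, N3=1, N4=0, N5=0, N6=0, N7=0 [stuck-at-0], N8=0, N9=0, N10=0, N11=1, N12=1 → Y1=1, Y2=1 — eliminated
Only N7 inverted output reproduces the observed Y1=0, Y2=0.

N7 inverted output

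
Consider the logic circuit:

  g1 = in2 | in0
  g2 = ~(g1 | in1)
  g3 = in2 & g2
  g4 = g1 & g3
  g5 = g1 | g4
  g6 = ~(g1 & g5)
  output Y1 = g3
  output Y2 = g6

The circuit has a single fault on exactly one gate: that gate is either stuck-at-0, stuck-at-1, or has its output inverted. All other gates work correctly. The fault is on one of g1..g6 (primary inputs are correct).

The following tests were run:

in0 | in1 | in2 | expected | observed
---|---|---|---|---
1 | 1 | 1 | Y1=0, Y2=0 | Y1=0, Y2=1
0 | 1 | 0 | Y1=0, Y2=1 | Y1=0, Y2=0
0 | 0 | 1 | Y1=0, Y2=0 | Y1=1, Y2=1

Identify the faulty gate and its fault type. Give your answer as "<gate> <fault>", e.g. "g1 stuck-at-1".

Fault-free values for test 1 (in0=1, in1=1, in2=1): g1=1, g2=0, g3=0, g4=0, g5=1, g6=0, giving Y1=0, Y2=0. Observed Y1=0, Y2=1.
Test 1: faults giving observed Y1=0, Y2=1 are {g1 stuck-at-0, g1 inverted output, g5 stuck-at-0, g5 inverted output, g6 stuck-at-1, g6 inverted output}.
Test 2 (in0=0, in1=1, in2=0): fault-free g1=0, g2=0, g3=0, g4=0, g5=0, g6=1 → Y1=0, Y2=1; observed Y1=0, Y2=0. Eliminates g1 stuck-at-0, g5 stuck-at-0, g5 inverted output, g6 stuck-at-1.
Test 3 (in0=0, in1=0, in2=1): fault-free g1=1, g2=0, g3=0, g4=0, g5=1, g6=0 → Y1=0, Y2=0; observed Y1=1, Y2=1. Eliminates g6 inverted output.
Only g1 inverted output is consistent with every test.

g1 inverted output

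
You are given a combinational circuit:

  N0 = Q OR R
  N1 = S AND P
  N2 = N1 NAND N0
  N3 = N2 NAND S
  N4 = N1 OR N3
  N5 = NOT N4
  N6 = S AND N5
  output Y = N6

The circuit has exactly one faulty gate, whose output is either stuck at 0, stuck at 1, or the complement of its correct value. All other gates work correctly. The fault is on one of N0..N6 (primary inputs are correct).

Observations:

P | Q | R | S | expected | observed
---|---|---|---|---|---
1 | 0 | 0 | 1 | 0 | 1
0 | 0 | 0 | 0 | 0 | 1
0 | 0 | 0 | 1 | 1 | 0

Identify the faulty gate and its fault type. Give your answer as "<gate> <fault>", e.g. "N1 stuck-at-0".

Fault-free values for test 1 (P=1, Q=0, R=0, S=1): N0=0, N1=1, N2=1, N3=0, N4=1, N5=0, N6=0, giving Y=0. Observed 1.
Test 1: faults giving observed 1 are {N1 stuck-at-0, N1 inverted output, N4 stuck-at-0, N4 inverted output, N5 stuck-at-1, N5 inverted output, N6 stuck-at-1, N6 inverted output}.
Test 2 (P=0, Q=0, R=0, S=0): fault-free N0=0, N1=0, N2=1, N3=1, N4=1, N5=0, N6=0 → 0; observed 1. Eliminates N1 stuck-at-0, N1 inverted output, N4 stuck-at-0, N4 inverted output, N5 stuck-at-1, N5 inverted output.
Test 3 (P=0, Q=0, R=0, S=1): fault-free N0=0, N1=0, N2=1, N3=0, N4=0, N5=1, N6=1 → 1; observed 0. Eliminates N6 stuck-at-1.
Only N6 inverted output is consistent with every test.

N6 inverted output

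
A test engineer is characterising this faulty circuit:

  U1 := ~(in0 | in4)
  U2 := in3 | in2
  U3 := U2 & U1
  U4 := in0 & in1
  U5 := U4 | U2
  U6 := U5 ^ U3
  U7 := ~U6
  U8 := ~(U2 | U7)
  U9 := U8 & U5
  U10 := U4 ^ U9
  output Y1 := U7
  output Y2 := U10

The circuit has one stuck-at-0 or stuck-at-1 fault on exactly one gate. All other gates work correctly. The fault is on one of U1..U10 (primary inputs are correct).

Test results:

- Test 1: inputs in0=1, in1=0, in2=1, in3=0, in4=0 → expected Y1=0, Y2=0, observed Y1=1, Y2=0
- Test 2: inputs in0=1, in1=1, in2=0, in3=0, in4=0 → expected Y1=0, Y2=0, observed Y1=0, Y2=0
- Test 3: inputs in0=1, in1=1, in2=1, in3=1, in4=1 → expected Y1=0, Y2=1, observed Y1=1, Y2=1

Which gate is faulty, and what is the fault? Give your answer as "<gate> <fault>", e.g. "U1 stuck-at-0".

Fault-free values for test 1 (in0=1, in1=0, in2=1, in3=0, in4=0): U1=0, U2=1, U3=0, U4=0, U5=1, U6=1, U7=0, U8=0, U9=0, U10=0, giving Y1=0, Y2=0. Observed Y1=1, Y2=0.
Test 1: faults giving observed Y1=1, Y2=0 are {U1 stuck-at-1, U2 stuck-at-0, U3 stuck-at-1, U5 stuck-at-0, U6 stuck-at-0, U7 stuck-at-1}.
Test 2 (in0=1, in1=1, in2=0, in3=0, in4=0): fault-free U1=0, U2=0, U3=0, U4=1, U5=1, U6=1, U7=0, U8=1, U9=1, U10=0 → Y1=0, Y2=0; observed Y1=0, Y2=0. Eliminates U3 stuck-at-1, U5 stuck-at-0, U6 stuck-at-0, U7 stuck-at-1.
Test 3 (in0=1, in1=1, in2=1, in3=1, in4=1): fault-free U1=0, U2=1, U3=0, U4=1, U5=1, U6=1, U7=0, U8=0, U9=0, U10=1 → Y1=0, Y2=1; observed Y1=1, Y2=1. Eliminates U2 stuck-at-0.
Only U1 stuck-at-1 is consistent with every test.

U1 stuck-at-1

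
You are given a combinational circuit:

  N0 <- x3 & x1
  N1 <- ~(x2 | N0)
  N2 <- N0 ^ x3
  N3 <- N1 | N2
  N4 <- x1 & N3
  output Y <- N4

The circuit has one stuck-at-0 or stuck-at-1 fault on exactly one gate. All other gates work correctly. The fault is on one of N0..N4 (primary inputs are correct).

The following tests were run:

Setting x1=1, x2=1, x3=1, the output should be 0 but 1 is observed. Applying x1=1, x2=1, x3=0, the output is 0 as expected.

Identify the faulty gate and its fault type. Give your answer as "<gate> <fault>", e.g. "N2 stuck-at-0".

N0 stuck-at-0

Fault-free values for test 1 (x1=1, x2=1, x3=1): N0=1, N1=0, N2=0, N3=0, N4=0, giving Y=0. Observed 1.
Test 1: faults giving observed 1 are {N0 stuck-at-0, N1 stuck-at-1, N2 stuck-at-1, N3 stuck-at-1, N4 stuck-at-1}.
Test 2 (x1=1, x2=1, x3=0): fault-free N0=0, N1=0, N2=0, N3=0, N4=0 → 0; observed 0. Eliminates N1 stuck-at-1, N2 stuck-at-1, N3 stuck-at-1, N4 stuck-at-1.
Only N0 stuck-at-0 is consistent with every test.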